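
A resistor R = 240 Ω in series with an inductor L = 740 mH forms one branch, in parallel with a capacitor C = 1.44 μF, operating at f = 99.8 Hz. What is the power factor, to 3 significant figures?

0.741

ω = 2πf = 627.1 rad/s
X_L = ωL = 464 Ω
X_C = 1/(ωC) = 1110 Ω
Branch 1 (R+jX_L): Z₁ = 240 + j464 Ω, |Z₁| = 522 Ω
Branch 2 (−jX_C): Z₂ = −j1110 Ω
Parallel: Z = Z₁Z₂/(Z₁+Z₂), |Z| = 842 Ω, ∠Z = 42.2°
cos φ = cos(42.2°) = 0.741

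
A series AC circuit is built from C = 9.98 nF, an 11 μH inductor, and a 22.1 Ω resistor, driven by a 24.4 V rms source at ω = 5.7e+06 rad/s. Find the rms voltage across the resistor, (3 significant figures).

10.7 V

X_L = ωL = 62.7 Ω
X_C = 1/(ωC) = 17.6 Ω
Net reactance X = X_L − X_C = 45.1 Ω
Z = 22.1 + j45.1 Ω
|Z| = √(22.1² + 45.1²) = 50.2 Ω
I = V/|Z| = 486 mA
V_R = I·|Z_R| = 0.486 × 22.1 = 10.7 V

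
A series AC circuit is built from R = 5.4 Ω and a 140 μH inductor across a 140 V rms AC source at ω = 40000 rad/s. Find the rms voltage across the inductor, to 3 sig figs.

101 V

X_L = ωL = 5.60 Ω
Z = 5.40 + j5.60 Ω
|Z| = √(5.40² + 5.60²) = 7.78 Ω
I = V/|Z| = 18.0 A
V_L = I·|Z_L| = 18.0 × 5.60 = 101 V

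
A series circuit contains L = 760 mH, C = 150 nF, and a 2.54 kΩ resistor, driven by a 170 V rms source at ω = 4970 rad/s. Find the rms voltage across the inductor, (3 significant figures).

182 V

X_L = ωL = 3780 Ω
X_C = 1/(ωC) = 1340 Ω
Net reactance X = X_L − X_C = 2440 Ω
Z = 2540 + j2440 Ω
|Z| = √(2540² + 2440²) = 3520 Ω
I = V/|Z| = 48.3 mA
V_L = I·|Z_L| = 0.0483 × 3780 = 182 V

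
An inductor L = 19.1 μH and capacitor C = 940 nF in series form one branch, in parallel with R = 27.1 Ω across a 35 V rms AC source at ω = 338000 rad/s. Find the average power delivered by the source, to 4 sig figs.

45.20 W

X_L = ωL = 6.456 Ω
X_C = 1/(ωC) = 3.147 Ω
Branch 1: Z₁ = R = 27.10 Ω
Branch 2 (series LC): Z₂ = j(X_L − X_C) = j3.308 Ω
Parallel: Z = Z₁Z₂/(Z₁+Z₂), |Z| = 3.284 Ω, ∠Z = 83.04°
I = V/|Z| = 10.66 A
P = VI cos φ = 35 × 10.66 × cos(83.04°) = 45.20 W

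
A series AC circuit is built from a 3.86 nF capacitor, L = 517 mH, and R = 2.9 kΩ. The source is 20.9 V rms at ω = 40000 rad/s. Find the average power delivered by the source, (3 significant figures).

6.03 mW

X_L = ωL = 20700 Ω
X_C = 1/(ωC) = 6480 Ω
Net reactance X = X_L − X_C = 14200 Ω
Z = 2900 + j14200 Ω
|Z| = √(2900² + 14200²) = 14500 Ω
∠Z = arctan(14200/2900) = 78.5°
I = V/|Z| = 1.44 mA
P = VI cos φ = 20.9 × 0.00144 × cos(78.5°) = 6.03 mW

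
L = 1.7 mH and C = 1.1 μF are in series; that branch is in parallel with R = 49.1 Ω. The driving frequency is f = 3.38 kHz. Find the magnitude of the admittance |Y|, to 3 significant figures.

151 mS

ω = 2πf = 21240 rad/s
X_L = ωL = 36.1 Ω
X_C = 1/(ωC) = 42.8 Ω
Branch 1: Z₁ = R = 49.1 Ω
Branch 2 (series LC): Z₂ = j(X_L − X_C) = −j6.70 Ω
Parallel: Z = Z₁Z₂/(Z₁+Z₂), |Z| = 6.64 Ω, ∠Z = -82.2°
|Y| = 1/|Z| = 151 mS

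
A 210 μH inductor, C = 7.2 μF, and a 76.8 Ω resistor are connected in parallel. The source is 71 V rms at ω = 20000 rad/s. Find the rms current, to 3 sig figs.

X_L = ωL = 4.20 Ω
X_C = 1/(ωC) = 6.94 Ω
Parallel: admittances add. Y = 1/R + 1/(jωL) + jωC
Y = (0.0130 − j0.0941) S
|Y| = 0.0950 S → |Z| = 1/|Y| = 10.5 Ω, ∠Z = −∠Y = 82.1°
I = V/|Z| = 71/10.5 = 6.74 A

6.74 A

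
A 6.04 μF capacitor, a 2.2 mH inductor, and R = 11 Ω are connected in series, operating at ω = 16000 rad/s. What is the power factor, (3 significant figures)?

X_L = ωL = 35.2 Ω
X_C = 1/(ωC) = 10.3 Ω
Net reactance X = X_L − X_C = 24.9 Ω
Z = 11.0 + j24.9 Ω
|Z| = √(11.0² + 24.9²) = 27.2 Ω
∠Z = arctan(24.9/11.0) = 66.1°
cos φ = cos(66.1°) = 0.405

0.405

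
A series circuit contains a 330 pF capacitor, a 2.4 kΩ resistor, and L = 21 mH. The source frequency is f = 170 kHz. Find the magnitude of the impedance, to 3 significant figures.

19700 Ω

ω = 2πf = 1.068e+06 rad/s
X_L = ωL = 22400 Ω
X_C = 1/(ωC) = 2840 Ω
Net reactance X = X_L − X_C = 19600 Ω
Z = 2400 + j19600 Ω
|Z| = √(2400² + 19600²) = 19700 Ω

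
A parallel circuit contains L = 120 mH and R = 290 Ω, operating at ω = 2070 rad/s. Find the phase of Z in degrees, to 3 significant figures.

X_L = ωL = 248 Ω
Parallel: admittances add. Y = 1/R + 1/(jωL)
Y = (0.00345 − j0.00403) S
|Y| = 0.00530 S → |Z| = 1/|Y| = 189 Ω, ∠Z = −∠Y = 49.4°

49.4°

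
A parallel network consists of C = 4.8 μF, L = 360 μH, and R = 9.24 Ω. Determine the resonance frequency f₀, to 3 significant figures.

ω₀ = 1/√(LC) = 1/√(0.00036 × 4.8e-06) = 24060 rad/s
f₀ = ω₀/(2π) = 3.83 kHz

3.83 kHz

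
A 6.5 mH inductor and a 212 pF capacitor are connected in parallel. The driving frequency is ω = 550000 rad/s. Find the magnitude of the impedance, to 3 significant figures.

6130 Ω

X_L = ωL = 3580 Ω
X_C = 1/(ωC) = 8580 Ω
Parallel: admittances add. Y = 1/(jωL) + jωC
Y = (0 − j0.000163) S
|Y| = 0.000163 S → |Z| = 1/|Y| = 6130 Ω, ∠Z = −∠Y = 90.0°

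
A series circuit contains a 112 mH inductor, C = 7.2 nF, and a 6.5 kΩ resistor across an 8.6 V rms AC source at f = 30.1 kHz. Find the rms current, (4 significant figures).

400.8 μA

ω = 2πf = 189100 rad/s
X_L = ωL = 21180 Ω
X_C = 1/(ωC) = 734.4 Ω
Net reactance X = X_L − X_C = 20450 Ω
Z = 6500 + j20450 Ω
|Z| = √(6500² + 20450²) = 21460 Ω
I = V/|Z| = 8.6/21460 = 400.8 μA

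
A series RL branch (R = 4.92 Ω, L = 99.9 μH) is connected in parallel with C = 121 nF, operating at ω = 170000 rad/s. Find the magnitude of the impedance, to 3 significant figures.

X_L = ωL = 17.0 Ω
X_C = 1/(ωC) = 48.6 Ω
Branch 1 (R+jX_L): Z₁ = 4.92 + j17.0 Ω, |Z₁| = 17.7 Ω
Branch 2 (−jX_C): Z₂ = −j48.6 Ω
Parallel: Z = Z₁Z₂/(Z₁+Z₂), |Z| = 26.9 Ω, ∠Z = 65.0°

26.9 Ω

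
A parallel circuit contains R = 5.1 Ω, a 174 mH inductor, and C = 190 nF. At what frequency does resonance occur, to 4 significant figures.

875.3 Hz

ω₀ = 1/√(LC) = 1/√(0.174 × 1.9e-07) = 5500 rad/s
f₀ = ω₀/(2π) = 875.3 Hz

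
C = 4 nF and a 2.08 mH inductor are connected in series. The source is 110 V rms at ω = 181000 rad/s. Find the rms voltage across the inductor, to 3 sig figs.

X_L = ωL = 376 Ω
X_C = 1/(ωC) = 1380 Ω
Net reactance X = X_L − X_C = -1000 Ω
Z = − j1000 Ω
|Z| = √(0² + 1000²) = 1000 Ω
I = V/|Z| = 109 mA
V_L = I·|Z_L| = 0.109 × 376 = 41.2 V

41.2 V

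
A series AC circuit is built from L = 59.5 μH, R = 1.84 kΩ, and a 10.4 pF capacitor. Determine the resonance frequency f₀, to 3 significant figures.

ω₀ = 1/√(LC) = 1/√(5.95e-05 × 1.04e-11) = 4.02e+07 rad/s
f₀ = ω₀/(2π) = 6.40 MHz

6.40 MHz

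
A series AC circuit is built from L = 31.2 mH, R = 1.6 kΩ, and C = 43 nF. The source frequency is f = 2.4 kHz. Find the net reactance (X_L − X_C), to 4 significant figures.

-1072 Ω

ω = 2πf = 15080 rad/s
X_L = ωL = 470.5 Ω
X_C = 1/(ωC) = 1542 Ω
X = 470.5 − 1542 = -1072 Ω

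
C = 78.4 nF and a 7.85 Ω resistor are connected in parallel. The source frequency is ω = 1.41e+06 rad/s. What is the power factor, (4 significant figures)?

X_C = 1/(ωC) = 9.046 Ω
Parallel: admittances add. Y = 1/R + jωC
Y = (0.1274 + j0.1105) S
|Y| = 0.1687 S → |Z| = 1/|Y| = 5.929 Ω, ∠Z = −∠Y = -40.95°
cos φ = cos(-40.95°) = 0.7553

0.7553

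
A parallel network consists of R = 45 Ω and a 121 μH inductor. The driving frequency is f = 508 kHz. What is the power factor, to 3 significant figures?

0.993

ω = 2πf = 3.192e+06 rad/s
X_L = ωL = 386 Ω
Parallel: admittances add. Y = 1/R + 1/(jωL)
Y = (0.0222 − j0.00259) S
|Y| = 0.0224 S → |Z| = 1/|Y| = 44.7 Ω, ∠Z = −∠Y = 6.65°
cos φ = cos(6.65°) = 0.993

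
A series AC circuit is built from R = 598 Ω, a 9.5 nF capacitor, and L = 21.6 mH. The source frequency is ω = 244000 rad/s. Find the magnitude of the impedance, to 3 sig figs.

X_L = ωL = 5270 Ω
X_C = 1/(ωC) = 431 Ω
Net reactance X = X_L − X_C = 4840 Ω
Z = 598 + j4840 Ω
|Z| = √(598² + 4840²) = 4880 Ω

4880 Ω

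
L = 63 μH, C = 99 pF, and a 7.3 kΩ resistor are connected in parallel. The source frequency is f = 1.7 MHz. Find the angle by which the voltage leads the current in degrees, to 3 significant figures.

72.3°

ω = 2πf = 1.068e+07 rad/s
X_L = ωL = 673 Ω
X_C = 1/(ωC) = 946 Ω
Parallel: admittances add. Y = 1/R + 1/(jωL) + jωC
Y = (0.000137 − j0.000429) S
|Y| = 0.000450 S → |Z| = 1/|Y| = 2220 Ω, ∠Z = −∠Y = 72.3°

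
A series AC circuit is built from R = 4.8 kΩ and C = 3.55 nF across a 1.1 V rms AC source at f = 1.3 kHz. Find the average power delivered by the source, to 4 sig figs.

4.791 μW

ω = 2πf = 8168 rad/s
X_C = 1/(ωC) = 34490 Ω
Z = 4800 − j34490 Ω
|Z| = √(4800² + 34490²) = 34820 Ω
∠Z = arctan(-34490/4800) = -82.08°
I = V/|Z| = 31.59 μA
P = VI cos φ = 1.1 × 3.159e-05 × cos(-82.08°) = 4.791 μW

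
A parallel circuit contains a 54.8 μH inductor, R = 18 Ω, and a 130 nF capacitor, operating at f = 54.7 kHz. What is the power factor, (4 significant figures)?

ω = 2πf = 343700 rad/s
X_L = ωL = 18.83 Ω
X_C = 1/(ωC) = 22.38 Ω
Parallel: admittances add. Y = 1/R + 1/(jωL) + jωC
Y = (0.05556 − j0.008415) S
|Y| = 0.05619 S → |Z| = 1/|Y| = 17.80 Ω, ∠Z = −∠Y = 8.613°
cos φ = cos(8.613°) = 0.9887

0.9887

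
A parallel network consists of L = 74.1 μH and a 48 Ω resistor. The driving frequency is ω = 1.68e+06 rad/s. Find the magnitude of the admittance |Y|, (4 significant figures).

22.33 mS

X_L = ωL = 124.5 Ω
Parallel: admittances add. Y = 1/R + 1/(jωL)
Y = (0.02083 − j0.008033) S
|Y| = 0.02233 S → |Z| = 1/|Y| = 44.79 Ω, ∠Z = −∠Y = 21.09°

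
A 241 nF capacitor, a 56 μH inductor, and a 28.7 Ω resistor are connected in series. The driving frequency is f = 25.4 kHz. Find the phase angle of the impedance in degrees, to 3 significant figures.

-30.7°

ω = 2πf = 159600 rad/s
X_L = ωL = 8.94 Ω
X_C = 1/(ωC) = 26.0 Ω
Net reactance X = X_L − X_C = -17.1 Ω
Z = 28.7 − j17.1 Ω
|Z| = √(28.7² + 17.1²) = 33.4 Ω
∠Z = arctan(-17.1/28.7) = -30.7°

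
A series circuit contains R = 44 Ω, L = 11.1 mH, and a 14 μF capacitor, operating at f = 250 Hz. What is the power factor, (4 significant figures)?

ω = 2πf = 1571 rad/s
X_L = ωL = 17.44 Ω
X_C = 1/(ωC) = 45.47 Ω
Net reactance X = X_L − X_C = -28.04 Ω
Z = 44.00 − j28.04 Ω
|Z| = √(44.00² + 28.04²) = 52.17 Ω
∠Z = arctan(-28.04/44.00) = -32.51°
cos φ = cos(-32.51°) = 0.8433

0.8433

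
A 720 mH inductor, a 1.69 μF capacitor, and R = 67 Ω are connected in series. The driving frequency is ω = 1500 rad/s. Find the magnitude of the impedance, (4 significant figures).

X_L = ωL = 1080 Ω
X_C = 1/(ωC) = 394.5 Ω
Net reactance X = X_L − X_C = 685.5 Ω
Z = 67.00 + j685.5 Ω
|Z| = √(67.00² + 685.5²) = 688.8 Ω

688.8 Ω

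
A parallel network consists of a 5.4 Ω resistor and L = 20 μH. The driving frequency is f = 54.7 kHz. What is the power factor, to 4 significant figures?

0.7864

ω = 2πf = 343700 rad/s
X_L = ωL = 6.874 Ω
Parallel: admittances add. Y = 1/R + 1/(jωL)
Y = (0.1852 − j0.1455) S
|Y| = 0.2355 S → |Z| = 1/|Y| = 4.246 Ω, ∠Z = −∠Y = 38.15°
cos φ = cos(38.15°) = 0.7864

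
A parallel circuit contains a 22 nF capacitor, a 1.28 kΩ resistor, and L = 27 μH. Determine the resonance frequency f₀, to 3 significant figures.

ω₀ = 1/√(LC) = 1/√(2.7e-05 × 2.2e-08) = 1.297e+06 rad/s
f₀ = ω₀/(2π) = 207 kHz

207 kHz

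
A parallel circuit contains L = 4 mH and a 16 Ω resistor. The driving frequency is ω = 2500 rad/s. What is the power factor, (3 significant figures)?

X_L = ωL = 10.0 Ω
Parallel: admittances add. Y = 1/R + 1/(jωL)
Y = (0.0625 − j0.100) S
|Y| = 0.118 S → |Z| = 1/|Y| = 8.48 Ω, ∠Z = −∠Y = 58.0°
cos φ = cos(58.0°) = 0.530

0.530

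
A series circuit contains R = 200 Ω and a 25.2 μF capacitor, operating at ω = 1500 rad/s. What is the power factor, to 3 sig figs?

X_C = 1/(ωC) = 26.5 Ω
Z = 200 − j26.5 Ω
|Z| = √(200² + 26.5²) = 202 Ω
∠Z = arctan(-26.5/200) = -7.54°
cos φ = cos(-7.54°) = 0.991

0.991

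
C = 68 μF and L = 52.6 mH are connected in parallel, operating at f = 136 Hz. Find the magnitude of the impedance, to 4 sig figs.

ω = 2πf = 854.5 rad/s
X_L = ωL = 44.95 Ω
X_C = 1/(ωC) = 17.21 Ω
Parallel: admittances add. Y = 1/(jωL) + jωC
Y = (0 + j0.03586) S
|Y| = 0.03586 S → |Z| = 1/|Y| = 27.89 Ω, ∠Z = −∠Y = -90.00°

27.89 Ω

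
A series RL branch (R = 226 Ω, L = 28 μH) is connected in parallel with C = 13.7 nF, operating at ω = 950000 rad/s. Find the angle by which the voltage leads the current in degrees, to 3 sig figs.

X_L = ωL = 26.6 Ω
X_C = 1/(ωC) = 76.8 Ω
Branch 1 (R+jX_L): Z₁ = 226 + j26.6 Ω, |Z₁| = 228 Ω
Branch 2 (−jX_C): Z₂ = −j76.8 Ω
Parallel: Z = Z₁Z₂/(Z₁+Z₂), |Z| = 75.5 Ω, ∠Z = -70.8°

-70.8°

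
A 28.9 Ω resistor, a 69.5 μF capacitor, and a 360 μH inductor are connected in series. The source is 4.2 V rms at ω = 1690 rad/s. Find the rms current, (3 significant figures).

140 mA

X_L = ωL = 0.608 Ω
X_C = 1/(ωC) = 8.51 Ω
Net reactance X = X_L − X_C = -7.91 Ω
Z = 28.9 − j7.91 Ω
|Z| = √(28.9² + 7.91²) = 30.0 Ω
I = V/|Z| = 4.2/30.0 = 140 mA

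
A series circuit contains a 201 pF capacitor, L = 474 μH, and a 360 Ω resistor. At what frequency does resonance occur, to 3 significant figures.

516 kHz

ω₀ = 1/√(LC) = 1/√(0.000474 × 2.01e-10) = 3.24e+06 rad/s
f₀ = ω₀/(2π) = 516 kHz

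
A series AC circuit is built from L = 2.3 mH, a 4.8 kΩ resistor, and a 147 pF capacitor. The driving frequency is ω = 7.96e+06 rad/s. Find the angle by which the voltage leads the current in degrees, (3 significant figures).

X_L = ωL = 18300 Ω
X_C = 1/(ωC) = 855 Ω
Net reactance X = X_L − X_C = 17500 Ω
Z = 4800 + j17500 Ω
|Z| = √(4800² + 17500²) = 18100 Ω
∠Z = arctan(17500/4800) = 74.6°

74.6°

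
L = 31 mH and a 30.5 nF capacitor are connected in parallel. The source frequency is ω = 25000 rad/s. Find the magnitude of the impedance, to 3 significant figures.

X_L = ωL = 775 Ω
X_C = 1/(ωC) = 1310 Ω
Parallel: admittances add. Y = 1/(jωL) + jωC
Y = (0 − j0.000528) S
|Y| = 0.000528 S → |Z| = 1/|Y| = 1890 Ω, ∠Z = −∠Y = 90.0°

1890 Ω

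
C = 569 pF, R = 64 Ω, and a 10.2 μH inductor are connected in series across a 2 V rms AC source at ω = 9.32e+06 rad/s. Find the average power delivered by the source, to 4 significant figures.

19.94 mW

X_L = ωL = 95.06 Ω
X_C = 1/(ωC) = 188.6 Ω
Net reactance X = X_L − X_C = -93.51 Ω
Z = 64.00 − j93.51 Ω
|Z| = √(64.00² + 93.51²) = 113.3 Ω
∠Z = arctan(-93.51/64.00) = -55.61°
I = V/|Z| = 17.65 mA
P = VI cos φ = 2 × 0.01765 × cos(-55.61°) = 19.94 mW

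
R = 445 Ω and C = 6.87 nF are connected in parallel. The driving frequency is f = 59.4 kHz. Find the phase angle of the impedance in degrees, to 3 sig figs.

-48.8°

ω = 2πf = 373200 rad/s
X_C = 1/(ωC) = 390 Ω
Parallel: admittances add. Y = 1/R + jωC
Y = (0.00225 + j0.00256) S
|Y| = 0.00341 S → |Z| = 1/|Y| = 293 Ω, ∠Z = −∠Y = -48.8°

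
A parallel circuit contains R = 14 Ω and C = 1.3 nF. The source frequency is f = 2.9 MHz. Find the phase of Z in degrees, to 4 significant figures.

-18.35°

ω = 2πf = 1.822e+07 rad/s
X_C = 1/(ωC) = 42.22 Ω
Parallel: admittances add. Y = 1/R + jωC
Y = (0.07143 + j0.02369) S
|Y| = 0.07525 S → |Z| = 1/|Y| = 13.29 Ω, ∠Z = −∠Y = -18.35°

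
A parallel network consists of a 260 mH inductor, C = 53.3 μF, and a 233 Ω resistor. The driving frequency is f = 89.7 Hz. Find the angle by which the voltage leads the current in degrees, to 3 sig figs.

-79.5°

ω = 2πf = 563.6 rad/s
X_L = ωL = 147 Ω
X_C = 1/(ωC) = 33.3 Ω
Parallel: admittances add. Y = 1/R + 1/(jωL) + jωC
Y = (0.00429 + j0.0232) S
|Y| = 0.0236 S → |Z| = 1/|Y| = 42.4 Ω, ∠Z = −∠Y = -79.5°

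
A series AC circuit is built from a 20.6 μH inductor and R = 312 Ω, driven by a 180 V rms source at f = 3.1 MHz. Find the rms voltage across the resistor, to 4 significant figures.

110.5 V

ω = 2πf = 1.948e+07 rad/s
X_L = ωL = 401.2 Ω
Z = 312.0 + j401.2 Ω
|Z| = √(312.0² + 401.2²) = 508.3 Ω
I = V/|Z| = 354.1 mA
V_R = I·|Z_R| = 0.3541 × 312.0 = 110.5 V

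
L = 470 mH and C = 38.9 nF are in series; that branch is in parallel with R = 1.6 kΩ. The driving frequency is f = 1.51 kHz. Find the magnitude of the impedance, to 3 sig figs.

ω = 2πf = 9488 rad/s
X_L = ωL = 4460 Ω
X_C = 1/(ωC) = 2710 Ω
Branch 1: Z₁ = R = 1600 Ω
Branch 2 (series LC): Z₂ = j(X_L − X_C) = j1750 Ω
Parallel: Z = Z₁Z₂/(Z₁+Z₂), |Z| = 1180 Ω, ∠Z = 42.4°

1180 Ω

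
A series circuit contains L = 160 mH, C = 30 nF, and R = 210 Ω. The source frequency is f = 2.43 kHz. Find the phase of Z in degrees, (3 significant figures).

ω = 2πf = 15270 rad/s
X_L = ωL = 2440 Ω
X_C = 1/(ωC) = 2180 Ω
Net reactance X = X_L − X_C = 260 Ω
Z = 210 + j260 Ω
|Z| = √(210² + 260²) = 334 Ω
∠Z = arctan(260/210) = 51.0°

51.0°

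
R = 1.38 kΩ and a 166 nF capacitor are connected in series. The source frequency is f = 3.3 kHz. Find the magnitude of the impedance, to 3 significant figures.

ω = 2πf = 20730 rad/s
X_C = 1/(ωC) = 291 Ω
Z = 1380 − j291 Ω
|Z| = √(1380² + 291²) = 1410 Ω

1410 Ω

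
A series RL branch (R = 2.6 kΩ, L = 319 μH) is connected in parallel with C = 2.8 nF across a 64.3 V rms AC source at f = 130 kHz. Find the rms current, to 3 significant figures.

ω = 2πf = 816800 rad/s
X_L = ωL = 261 Ω
X_C = 1/(ωC) = 437 Ω
Branch 1 (R+jX_L): Z₁ = 2600 + j261 Ω, |Z₁| = 2610 Ω
Branch 2 (−jX_C): Z₂ = −j437 Ω
Parallel: Z = Z₁Z₂/(Z₁+Z₂), |Z| = 438 Ω, ∠Z = -80.4°
I = V/|Z| = 64.3/438 = 147 mA

147 mA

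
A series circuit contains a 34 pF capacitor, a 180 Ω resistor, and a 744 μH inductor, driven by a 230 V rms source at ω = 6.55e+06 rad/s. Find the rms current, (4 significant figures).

X_L = ωL = 4873 Ω
X_C = 1/(ωC) = 4490 Ω
Net reactance X = X_L − X_C = 382.9 Ω
Z = 180.0 + j382.9 Ω
|Z| = √(180.0² + 382.9²) = 423.1 Ω
I = V/|Z| = 230/423.1 = 543.7 mA

543.7 mA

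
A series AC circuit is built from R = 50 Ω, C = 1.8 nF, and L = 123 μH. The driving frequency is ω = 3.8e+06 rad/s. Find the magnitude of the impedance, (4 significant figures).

325.1 Ω

X_L = ωL = 467.4 Ω
X_C = 1/(ωC) = 146.2 Ω
Net reactance X = X_L − X_C = 321.2 Ω
Z = 50.00 + j321.2 Ω
|Z| = √(50.00² + 321.2²) = 325.1 Ω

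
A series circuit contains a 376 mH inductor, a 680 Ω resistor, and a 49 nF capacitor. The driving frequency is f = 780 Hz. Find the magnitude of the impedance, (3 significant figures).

ω = 2πf = 4901 rad/s
X_L = ωL = 1840 Ω
X_C = 1/(ωC) = 4160 Ω
Net reactance X = X_L − X_C = -2320 Ω
Z = 680 − j2320 Ω
|Z| = √(680² + 2320²) = 2420 Ω

2420 Ω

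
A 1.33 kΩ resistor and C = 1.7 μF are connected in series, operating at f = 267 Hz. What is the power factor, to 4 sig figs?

ω = 2πf = 1678 rad/s
X_C = 1/(ωC) = 350.6 Ω
Z = 1330 − j350.6 Ω
|Z| = √(1330² + 350.6²) = 1375 Ω
∠Z = arctan(-350.6/1330) = -14.77°
cos φ = cos(-14.77°) = 0.9670

0.9670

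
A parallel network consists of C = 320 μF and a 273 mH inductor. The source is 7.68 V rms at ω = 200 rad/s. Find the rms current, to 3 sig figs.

X_L = ωL = 54.6 Ω
X_C = 1/(ωC) = 15.6 Ω
Parallel: admittances add. Y = 1/(jωL) + jωC
Y = (0 + j0.0457) S
|Y| = 0.0457 S → |Z| = 1/|Y| = 21.9 Ω, ∠Z = −∠Y = -90.0°
I = V/|Z| = 7.68/21.9 = 351 mA

351 mA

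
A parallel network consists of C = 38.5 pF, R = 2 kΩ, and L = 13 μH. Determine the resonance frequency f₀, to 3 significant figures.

7.11 MHz

ω₀ = 1/√(LC) = 1/√(1.3e-05 × 3.85e-11) = 4.47e+07 rad/s
f₀ = ω₀/(2π) = 7.11 MHz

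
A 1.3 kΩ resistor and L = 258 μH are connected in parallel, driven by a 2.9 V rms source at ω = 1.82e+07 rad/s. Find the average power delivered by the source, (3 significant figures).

X_L = ωL = 4700 Ω
Parallel: admittances add. Y = 1/R + 1/(jωL)
Y = (0.000769 − j0.000213) S
|Y| = 0.000798 S → |Z| = 1/|Y| = 1250 Ω, ∠Z = −∠Y = 15.5°
I = V/|Z| = 2.31 mA
P = VI cos φ = 2.9 × 0.00231 × cos(15.5°) = 6.47 mW

6.47 mW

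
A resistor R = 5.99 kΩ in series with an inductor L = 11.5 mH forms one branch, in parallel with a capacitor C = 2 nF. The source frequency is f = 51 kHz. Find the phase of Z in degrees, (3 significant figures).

-77.9°

ω = 2πf = 320400 rad/s
X_L = ωL = 3690 Ω
X_C = 1/(ωC) = 1560 Ω
Branch 1 (R+jX_L): Z₁ = 5990 + j3690 Ω, |Z₁| = 7030 Ω
Branch 2 (−jX_C): Z₂ = −j1560 Ω
Parallel: Z = Z₁Z₂/(Z₁+Z₂), |Z| = 1730 Ω, ∠Z = -77.9°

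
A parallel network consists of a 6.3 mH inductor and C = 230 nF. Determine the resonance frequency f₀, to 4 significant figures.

ω₀ = 1/√(LC) = 1/√(0.0063 × 2.3e-07) = 26270 rad/s
f₀ = ω₀/(2π) = 4.181 kHz

4.181 kHz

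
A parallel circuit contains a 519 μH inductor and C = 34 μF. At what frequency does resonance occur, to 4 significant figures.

ω₀ = 1/√(LC) = 1/√(0.000519 × 3.4e-05) = 7528 rad/s
f₀ = ω₀/(2π) = 1.198 kHz

1.198 kHz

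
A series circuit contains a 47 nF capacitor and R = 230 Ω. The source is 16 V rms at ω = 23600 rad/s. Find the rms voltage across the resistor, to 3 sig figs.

3.96 V

X_C = 1/(ωC) = 902 Ω
Z = 230 − j902 Ω
|Z| = √(230² + 902²) = 930 Ω
I = V/|Z| = 17.2 mA
V_R = I·|Z_R| = 0.0172 × 230 = 3.96 V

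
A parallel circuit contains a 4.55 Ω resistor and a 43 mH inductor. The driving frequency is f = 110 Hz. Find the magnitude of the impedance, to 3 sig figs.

ω = 2πf = 691.2 rad/s
X_L = ωL = 29.7 Ω
Parallel: admittances add. Y = 1/R + 1/(jωL)
Y = (0.220 − j0.0336) S
|Y| = 0.222 S → |Z| = 1/|Y| = 4.50 Ω, ∠Z = −∠Y = 8.70°

4.50 Ω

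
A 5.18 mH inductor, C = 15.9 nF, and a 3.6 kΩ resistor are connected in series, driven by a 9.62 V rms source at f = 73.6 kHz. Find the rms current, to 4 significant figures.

ω = 2πf = 462400 rad/s
X_L = ωL = 2395 Ω
X_C = 1/(ωC) = 136.0 Ω
Net reactance X = X_L − X_C = 2259 Ω
Z = 3600 + j2259 Ω
|Z| = √(3600² + 2259²) = 4250 Ω
I = V/|Z| = 9.62/4250 = 2.263 mA

2.263 mA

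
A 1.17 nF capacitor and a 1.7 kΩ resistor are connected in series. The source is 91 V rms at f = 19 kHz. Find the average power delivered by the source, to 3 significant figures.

ω = 2πf = 119400 rad/s
X_C = 1/(ωC) = 7160 Ω
Z = 1700 − j7160 Ω
|Z| = √(1700² + 7160²) = 7360 Ω
∠Z = arctan(-7160/1700) = -76.6°
I = V/|Z| = 12.4 mA
P = VI cos φ = 91 × 0.0124 × cos(-76.6°) = 260 mW

260 mW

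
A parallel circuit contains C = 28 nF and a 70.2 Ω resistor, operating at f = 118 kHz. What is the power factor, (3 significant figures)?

0.566

ω = 2πf = 741400 rad/s
X_C = 1/(ωC) = 48.2 Ω
Parallel: admittances add. Y = 1/R + jωC
Y = (0.0142 + j0.0208) S
|Y| = 0.0252 S → |Z| = 1/|Y| = 39.7 Ω, ∠Z = −∠Y = -55.5°
cos φ = cos(-55.5°) = 0.566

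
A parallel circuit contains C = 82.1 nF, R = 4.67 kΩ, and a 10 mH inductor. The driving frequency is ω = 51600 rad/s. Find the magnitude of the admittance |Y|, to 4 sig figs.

2.308 mS

X_L = ωL = 516.0 Ω
X_C = 1/(ωC) = 236.1 Ω
Parallel: admittances add. Y = 1/R + 1/(jωL) + jωC
Y = (0.0002141 + j0.002298) S
|Y| = 0.002308 S → |Z| = 1/|Y| = 433.2 Ω, ∠Z = −∠Y = -84.68°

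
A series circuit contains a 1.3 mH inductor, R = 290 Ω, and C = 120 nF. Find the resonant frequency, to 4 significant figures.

ω₀ = 1/√(LC) = 1/√(0.0013 × 1.2e-07) = 80060 rad/s
f₀ = ω₀/(2π) = 12.74 kHz

12.74 kHz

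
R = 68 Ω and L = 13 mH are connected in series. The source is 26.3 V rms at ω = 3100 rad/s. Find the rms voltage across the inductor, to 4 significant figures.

X_L = ωL = 40.30 Ω
Z = 68.00 + j40.30 Ω
|Z| = √(68.00² + 40.30²) = 79.04 Ω
I = V/|Z| = 332.7 mA
V_L = I·|Z_L| = 0.3327 × 40.30 = 13.41 V

13.41 V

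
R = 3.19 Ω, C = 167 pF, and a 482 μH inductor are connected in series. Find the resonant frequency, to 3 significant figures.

ω₀ = 1/√(LC) = 1/√(0.000482 × 1.67e-10) = 3.525e+06 rad/s
f₀ = ω₀/(2π) = 561 kHz

561 kHz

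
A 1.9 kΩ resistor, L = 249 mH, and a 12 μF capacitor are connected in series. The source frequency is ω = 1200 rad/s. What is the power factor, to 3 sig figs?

X_L = ωL = 299 Ω
X_C = 1/(ωC) = 69.4 Ω
Net reactance X = X_L − X_C = 229 Ω
Z = 1900 + j229 Ω
|Z| = √(1900² + 229²) = 1910 Ω
∠Z = arctan(229/1900) = 6.88°
cos φ = cos(6.88°) = 0.993

0.993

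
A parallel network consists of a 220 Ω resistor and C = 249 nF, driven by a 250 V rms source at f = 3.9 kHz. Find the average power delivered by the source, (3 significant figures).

284 W

ω = 2πf = 24500 rad/s
X_C = 1/(ωC) = 164 Ω
Parallel: admittances add. Y = 1/R + jωC
Y = (0.00455 + j0.00610) S
|Y| = 0.00761 S → |Z| = 1/|Y| = 131 Ω, ∠Z = −∠Y = -53.3°
I = V/|Z| = 1.90 A
P = VI cos φ = 250 × 1.90 × cos(-53.3°) = 284 W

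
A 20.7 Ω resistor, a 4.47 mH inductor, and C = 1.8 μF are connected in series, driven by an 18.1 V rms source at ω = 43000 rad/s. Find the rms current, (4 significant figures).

100.3 mA

X_L = ωL = 192.2 Ω
X_C = 1/(ωC) = 12.92 Ω
Net reactance X = X_L − X_C = 179.3 Ω
Z = 20.70 + j179.3 Ω
|Z| = √(20.70² + 179.3²) = 180.5 Ω
I = V/|Z| = 18.1/180.5 = 100.3 mA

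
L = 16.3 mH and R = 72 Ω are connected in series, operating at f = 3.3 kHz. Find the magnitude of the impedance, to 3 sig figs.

ω = 2πf = 20730 rad/s
X_L = ωL = 338 Ω
Z = 72.0 + j338 Ω
|Z| = √(72.0² + 338²) = 346 Ω

346 Ω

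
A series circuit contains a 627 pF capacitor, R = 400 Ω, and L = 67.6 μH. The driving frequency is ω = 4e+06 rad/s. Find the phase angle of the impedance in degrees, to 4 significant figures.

-17.79°

X_L = ωL = 270.4 Ω
X_C = 1/(ωC) = 398.7 Ω
Net reactance X = X_L − X_C = -128.3 Ω
Z = 400.0 − j128.3 Ω
|Z| = √(400.0² + 128.3²) = 420.1 Ω
∠Z = arctan(-128.3/400.0) = -17.79°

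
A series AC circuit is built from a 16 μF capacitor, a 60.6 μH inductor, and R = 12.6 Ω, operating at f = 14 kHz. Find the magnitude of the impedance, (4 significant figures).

ω = 2πf = 87960 rad/s
X_L = ωL = 5.331 Ω
X_C = 1/(ωC) = 0.7105 Ω
Net reactance X = X_L − X_C = 4.620 Ω
Z = 12.60 + j4.620 Ω
|Z| = √(12.60² + 4.620²) = 13.42 Ω

13.42 Ω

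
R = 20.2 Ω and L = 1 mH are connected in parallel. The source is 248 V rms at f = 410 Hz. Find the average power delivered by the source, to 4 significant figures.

3.045 kW

ω = 2πf = 2576 rad/s
X_L = ωL = 2.576 Ω
Parallel: admittances add. Y = 1/R + 1/(jωL)
Y = (0.04950 − j0.3882) S
|Y| = 0.3913 S → |Z| = 1/|Y| = 2.555 Ω, ∠Z = −∠Y = 82.73°
I = V/|Z| = 97.05 A
P = VI cos φ = 248 × 97.05 × cos(82.73°) = 3.045 kW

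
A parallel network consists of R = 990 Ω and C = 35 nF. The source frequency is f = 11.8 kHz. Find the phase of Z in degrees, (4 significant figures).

ω = 2πf = 74140 rad/s
X_C = 1/(ωC) = 385.4 Ω
Parallel: admittances add. Y = 1/R + jωC
Y = (0.001010 + j0.002595) S
|Y| = 0.002785 S → |Z| = 1/|Y| = 359.1 Ω, ∠Z = −∠Y = -68.73°

-68.73°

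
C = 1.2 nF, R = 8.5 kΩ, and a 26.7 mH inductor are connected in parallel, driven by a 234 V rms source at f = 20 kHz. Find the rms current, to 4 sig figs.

44.10 mA

ω = 2πf = 125700 rad/s
X_L = ωL = 3355 Ω
X_C = 1/(ωC) = 6631 Ω
Parallel: admittances add. Y = 1/R + 1/(jωL) + jωC
Y = (0.0001176 − j0.0001472) S
|Y| = 0.0001885 S → |Z| = 1/|Y| = 5306 Ω, ∠Z = −∠Y = 51.38°
I = V/|Z| = 234/5306 = 44.10 mA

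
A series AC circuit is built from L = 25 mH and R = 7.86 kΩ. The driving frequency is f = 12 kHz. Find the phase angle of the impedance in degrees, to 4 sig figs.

13.49°

ω = 2πf = 75400 rad/s
X_L = ωL = 1885 Ω
Z = 7860 + j1885 Ω
|Z| = √(7860² + 1885²) = 8083 Ω
∠Z = arctan(1885/7860) = 13.49°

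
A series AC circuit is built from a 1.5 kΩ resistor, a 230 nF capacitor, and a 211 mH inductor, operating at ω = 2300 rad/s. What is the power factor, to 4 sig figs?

X_L = ωL = 485.3 Ω
X_C = 1/(ωC) = 1890 Ω
Net reactance X = X_L − X_C = -1405 Ω
Z = 1500 − j1405 Ω
|Z| = √(1500² + 1405²) = 2055 Ω
∠Z = arctan(-1405/1500) = -43.13°
cos φ = cos(-43.13°) = 0.7298

0.7298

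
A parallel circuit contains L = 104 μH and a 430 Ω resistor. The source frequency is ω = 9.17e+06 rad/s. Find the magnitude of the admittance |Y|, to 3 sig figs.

X_L = ωL = 954 Ω
Parallel: admittances add. Y = 1/R + 1/(jωL)
Y = (0.00233 − j0.00105) S
|Y| = 0.00255 S → |Z| = 1/|Y| = 392 Ω, ∠Z = −∠Y = 24.3°

2.55 mS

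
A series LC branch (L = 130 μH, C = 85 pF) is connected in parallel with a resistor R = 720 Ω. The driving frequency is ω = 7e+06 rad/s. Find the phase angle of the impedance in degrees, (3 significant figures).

-43.1°

X_L = ωL = 910 Ω
X_C = 1/(ωC) = 1680 Ω
Branch 1: Z₁ = R = 720 Ω
Branch 2 (series LC): Z₂ = j(X_L − X_C) = −j771 Ω
Parallel: Z = Z₁Z₂/(Z₁+Z₂), |Z| = 526 Ω, ∠Z = -43.1°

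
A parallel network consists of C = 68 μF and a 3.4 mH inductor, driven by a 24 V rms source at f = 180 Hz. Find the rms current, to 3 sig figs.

ω = 2πf = 1131 rad/s
X_L = ωL = 3.85 Ω
X_C = 1/(ωC) = 13.0 Ω
Parallel: admittances add. Y = 1/(jωL) + jωC
Y = (0 − j0.183) S
|Y| = 0.183 S → |Z| = 1/|Y| = 5.46 Ω, ∠Z = −∠Y = 90.0°
I = V/|Z| = 24/5.46 = 4.40 A

4.40 A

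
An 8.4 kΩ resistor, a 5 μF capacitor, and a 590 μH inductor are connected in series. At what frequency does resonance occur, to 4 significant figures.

ω₀ = 1/√(LC) = 1/√(0.00059 × 5e-06) = 18410 rad/s
f₀ = ω₀/(2π) = 2.930 kHz

2.930 kHz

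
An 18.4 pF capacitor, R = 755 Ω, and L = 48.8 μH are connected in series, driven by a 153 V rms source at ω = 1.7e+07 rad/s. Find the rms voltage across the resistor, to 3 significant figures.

X_L = ωL = 830 Ω
X_C = 1/(ωC) = 3200 Ω
Net reactance X = X_L − X_C = -2370 Ω
Z = 755 − j2370 Ω
|Z| = √(755² + 2370²) = 2480 Ω
I = V/|Z| = 61.6 mA
V_R = I·|Z_R| = 0.0616 × 755 = 46.5 V

46.5 V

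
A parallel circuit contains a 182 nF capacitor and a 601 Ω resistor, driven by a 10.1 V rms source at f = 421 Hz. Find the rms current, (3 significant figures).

ω = 2πf = 2645 rad/s
X_C = 1/(ωC) = 2080 Ω
Parallel: admittances add. Y = 1/R + jωC
Y = (0.00166 + j0.000481) S
|Y| = 0.00173 S → |Z| = 1/|Y| = 577 Ω, ∠Z = −∠Y = -16.1°
I = V/|Z| = 10.1/577 = 17.5 mA

17.5 mA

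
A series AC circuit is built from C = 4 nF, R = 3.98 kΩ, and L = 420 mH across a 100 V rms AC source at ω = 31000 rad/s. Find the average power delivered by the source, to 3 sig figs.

X_L = ωL = 13000 Ω
X_C = 1/(ωC) = 8060 Ω
Net reactance X = X_L − X_C = 4960 Ω
Z = 3980 + j4960 Ω
|Z| = √(3980² + 4960²) = 6360 Ω
∠Z = arctan(4960/3980) = 51.2°
I = V/|Z| = 15.7 mA
P = VI cos φ = 100 × 0.0157 × cos(51.2°) = 985 mW

985 mW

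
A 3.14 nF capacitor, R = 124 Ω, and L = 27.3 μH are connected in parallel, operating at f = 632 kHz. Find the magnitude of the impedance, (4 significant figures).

ω = 2πf = 3.971e+06 rad/s
X_L = ωL = 108.4 Ω
X_C = 1/(ωC) = 80.20 Ω
Parallel: admittances add. Y = 1/R + 1/(jωL) + jωC
Y = (0.008065 + j0.003244) S
|Y| = 0.008693 S → |Z| = 1/|Y| = 115.0 Ω, ∠Z = −∠Y = -21.92°

115.0 Ω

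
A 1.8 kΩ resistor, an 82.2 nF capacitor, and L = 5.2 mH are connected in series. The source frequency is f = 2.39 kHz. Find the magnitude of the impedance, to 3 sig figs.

1940 Ω

ω = 2πf = 15020 rad/s
X_L = ωL = 78.1 Ω
X_C = 1/(ωC) = 810 Ω
Net reactance X = X_L − X_C = -732 Ω
Z = 1800 − j732 Ω
|Z| = √(1800² + 732²) = 1940 Ω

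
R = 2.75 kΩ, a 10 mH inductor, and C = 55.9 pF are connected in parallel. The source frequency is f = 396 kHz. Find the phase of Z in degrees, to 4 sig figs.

ω = 2πf = 2.488e+06 rad/s
X_L = ωL = 24880 Ω
X_C = 1/(ωC) = 7190 Ω
Parallel: admittances add. Y = 1/R + 1/(jωL) + jωC
Y = (0.0003636 + j9.89e-05) S
|Y| = 0.0003768 S → |Z| = 1/|Y| = 2654 Ω, ∠Z = −∠Y = -15.21°

-15.21°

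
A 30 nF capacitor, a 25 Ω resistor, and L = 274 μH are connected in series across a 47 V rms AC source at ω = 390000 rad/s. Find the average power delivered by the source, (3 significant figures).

X_L = ωL = 107 Ω
X_C = 1/(ωC) = 85.5 Ω
Net reactance X = X_L − X_C = 21.4 Ω
Z = 25.0 + j21.4 Ω
|Z| = √(25.0² + 21.4²) = 32.9 Ω
∠Z = arctan(21.4/25.0) = 40.6°
I = V/|Z| = 1.43 A
P = VI cos φ = 47 × 1.43 × cos(40.6°) = 51.0 W

51.0 W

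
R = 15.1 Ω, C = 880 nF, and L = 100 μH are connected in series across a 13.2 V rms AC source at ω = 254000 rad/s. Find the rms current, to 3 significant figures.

X_L = ωL = 25.4 Ω
X_C = 1/(ωC) = 4.47 Ω
Net reactance X = X_L − X_C = 20.9 Ω
Z = 15.1 + j20.9 Ω
|Z| = √(15.1² + 20.9²) = 25.8 Ω
I = V/|Z| = 13.2/25.8 = 512 mA

512 mA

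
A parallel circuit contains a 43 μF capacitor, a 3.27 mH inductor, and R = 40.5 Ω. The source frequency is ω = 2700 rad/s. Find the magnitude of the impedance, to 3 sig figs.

X_L = ωL = 8.83 Ω
X_C = 1/(ωC) = 8.61 Ω
Parallel: admittances add. Y = 1/R + 1/(jωL) + jωC
Y = (0.0247 + j0.00284) S
|Y| = 0.0249 S → |Z| = 1/|Y| = 40.2 Ω, ∠Z = −∠Y = -6.55°

40.2 Ω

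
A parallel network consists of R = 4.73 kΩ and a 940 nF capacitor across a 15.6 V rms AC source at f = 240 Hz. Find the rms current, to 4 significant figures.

ω = 2πf = 1508 rad/s
X_C = 1/(ωC) = 705.5 Ω
Parallel: admittances add. Y = 1/R + jωC
Y = (0.0002114 + j0.001417) S
|Y| = 0.001433 S → |Z| = 1/|Y| = 697.8 Ω, ∠Z = −∠Y = -81.52°
I = V/|Z| = 15.6/697.8 = 22.36 mA

22.36 mA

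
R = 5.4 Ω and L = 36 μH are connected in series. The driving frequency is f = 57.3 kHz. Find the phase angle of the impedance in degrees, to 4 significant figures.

ω = 2πf = 360000 rad/s
X_L = ωL = 12.96 Ω
Z = 5.400 + j12.96 Ω
|Z| = √(5.400² + 12.96²) = 14.04 Ω
∠Z = arctan(12.96/5.400) = 67.38°

67.38°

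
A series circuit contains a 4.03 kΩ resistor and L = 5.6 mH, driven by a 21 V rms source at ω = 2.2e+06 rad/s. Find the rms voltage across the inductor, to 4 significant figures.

19.96 V

X_L = ωL = 12320 Ω
Z = 4030 + j12320 Ω
|Z| = √(4030² + 12320²) = 12960 Ω
I = V/|Z| = 1.620 mA
V_L = I·|Z_L| = 0.001620 × 12320 = 19.96 V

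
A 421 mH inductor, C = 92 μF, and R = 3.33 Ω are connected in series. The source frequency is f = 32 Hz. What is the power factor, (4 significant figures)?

ω = 2πf = 201.1 rad/s
X_L = ωL = 84.65 Ω
X_C = 1/(ωC) = 54.06 Ω
Net reactance X = X_L − X_C = 30.59 Ω
Z = 3.330 + j30.59 Ω
|Z| = √(3.330² + 30.59²) = 30.77 Ω
∠Z = arctan(30.59/3.330) = 83.79°
cos φ = cos(83.79°) = 0.1082

0.1082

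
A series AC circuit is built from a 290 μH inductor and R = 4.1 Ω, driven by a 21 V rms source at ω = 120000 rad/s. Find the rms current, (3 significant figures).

X_L = ωL = 34.8 Ω
Z = 4.10 + j34.8 Ω
|Z| = √(4.10² + 34.8²) = 35.0 Ω
I = V/|Z| = 21/35.0 = 599 mA

599 mA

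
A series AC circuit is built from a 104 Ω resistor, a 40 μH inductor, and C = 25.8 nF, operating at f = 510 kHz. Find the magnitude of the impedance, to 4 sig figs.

ω = 2πf = 3.204e+06 rad/s
X_L = ωL = 128.2 Ω
X_C = 1/(ωC) = 12.10 Ω
Net reactance X = X_L − X_C = 116.1 Ω
Z = 104.0 + j116.1 Ω
|Z| = √(104.0² + 116.1²) = 155.9 Ω

155.9 Ω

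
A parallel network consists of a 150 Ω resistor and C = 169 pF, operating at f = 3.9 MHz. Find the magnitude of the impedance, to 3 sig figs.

ω = 2πf = 2.45e+07 rad/s
X_C = 1/(ωC) = 241 Ω
Parallel: admittances add. Y = 1/R + jωC
Y = (0.00667 + j0.00414) S
|Y| = 0.00785 S → |Z| = 1/|Y| = 127 Ω, ∠Z = −∠Y = -31.8°

127 Ω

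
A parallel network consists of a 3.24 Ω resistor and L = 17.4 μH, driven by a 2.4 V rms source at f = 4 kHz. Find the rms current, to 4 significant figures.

ω = 2πf = 25130 rad/s
X_L = ωL = 0.4373 Ω
Parallel: admittances add. Y = 1/R + 1/(jωL)
Y = (0.3086 − j2.287) S
|Y| = 2.307 S → |Z| = 1/|Y| = 0.4334 Ω, ∠Z = −∠Y = 82.31°
I = V/|Z| = 2.4/0.4334 = 5.538 A

5.538 A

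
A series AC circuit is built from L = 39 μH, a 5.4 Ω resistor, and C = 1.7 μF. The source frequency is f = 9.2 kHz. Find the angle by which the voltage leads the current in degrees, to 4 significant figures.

-55.72°

ω = 2πf = 57810 rad/s
X_L = ωL = 2.254 Ω
X_C = 1/(ωC) = 10.18 Ω
Net reactance X = X_L − X_C = -7.922 Ω
Z = 5.400 − j7.922 Ω
|Z| = √(5.400² + 7.922²) = 9.587 Ω
∠Z = arctan(-7.922/5.400) = -55.72°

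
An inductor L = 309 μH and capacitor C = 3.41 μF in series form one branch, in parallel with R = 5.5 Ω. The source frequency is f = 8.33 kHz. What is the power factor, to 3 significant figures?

0.887

ω = 2πf = 52340 rad/s
X_L = ωL = 16.2 Ω
X_C = 1/(ωC) = 5.60 Ω
Branch 1: Z₁ = R = 5.50 Ω
Branch 2 (series LC): Z₂ = j(X_L − X_C) = j10.6 Ω
Parallel: Z = Z₁Z₂/(Z₁+Z₂), |Z| = 4.88 Ω, ∠Z = 27.5°
cos φ = cos(27.5°) = 0.887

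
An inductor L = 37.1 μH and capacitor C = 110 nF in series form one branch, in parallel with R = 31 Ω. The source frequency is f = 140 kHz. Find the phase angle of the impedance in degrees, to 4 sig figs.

54.27°

ω = 2πf = 879600 rad/s
X_L = ωL = 32.63 Ω
X_C = 1/(ωC) = 10.33 Ω
Branch 1: Z₁ = R = 31.00 Ω
Branch 2 (series LC): Z₂ = j(X_L − X_C) = j22.30 Ω
Parallel: Z = Z₁Z₂/(Z₁+Z₂), |Z| = 18.10 Ω, ∠Z = 54.27°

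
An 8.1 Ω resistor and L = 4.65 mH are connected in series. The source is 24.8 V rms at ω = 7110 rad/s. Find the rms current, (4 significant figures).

X_L = ωL = 33.06 Ω
Z = 8.100 + j33.06 Ω
|Z| = √(8.100² + 33.06²) = 34.04 Ω
I = V/|Z| = 24.8/34.04 = 728.6 mA

728.6 mA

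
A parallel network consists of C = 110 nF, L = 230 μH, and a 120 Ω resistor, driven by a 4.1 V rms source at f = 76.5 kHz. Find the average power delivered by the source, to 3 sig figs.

140 mW

ω = 2πf = 480700 rad/s
X_L = ωL = 111 Ω
X_C = 1/(ωC) = 18.9 Ω
Parallel: admittances add. Y = 1/R + 1/(jωL) + jωC
Y = (0.00833 + j0.0438) S
|Y| = 0.0446 S → |Z| = 1/|Y| = 22.4 Ω, ∠Z = −∠Y = -79.2°
I = V/|Z| = 183 mA
P = VI cos φ = 4.1 × 0.183 × cos(-79.2°) = 140 mW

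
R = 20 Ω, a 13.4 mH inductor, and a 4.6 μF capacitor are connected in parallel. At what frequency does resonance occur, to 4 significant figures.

ω₀ = 1/√(LC) = 1/√(0.0134 × 4.6e-06) = 4028 rad/s
f₀ = ω₀/(2π) = 641.0 Hz

641.0 Hz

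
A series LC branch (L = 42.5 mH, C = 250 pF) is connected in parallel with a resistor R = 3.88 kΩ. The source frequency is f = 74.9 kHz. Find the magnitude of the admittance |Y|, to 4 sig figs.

272.0 μS

ω = 2πf = 470600 rad/s
X_L = ωL = 20000 Ω
X_C = 1/(ωC) = 8500 Ω
Branch 1: Z₁ = R = 3880 Ω
Branch 2 (series LC): Z₂ = j(X_L − X_C) = j11500 Ω
Parallel: Z = Z₁Z₂/(Z₁+Z₂), |Z| = 3676 Ω, ∠Z = 18.64°
|Y| = 1/|Z| = 272.0 μS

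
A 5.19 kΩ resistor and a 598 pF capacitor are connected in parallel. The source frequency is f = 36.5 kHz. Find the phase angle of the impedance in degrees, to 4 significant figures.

-35.44°

ω = 2πf = 229300 rad/s
X_C = 1/(ωC) = 7292 Ω
Parallel: admittances add. Y = 1/R + jωC
Y = (0.0001927 + j0.0001371) S
|Y| = 0.0002365 S → |Z| = 1/|Y| = 4228 Ω, ∠Z = −∠Y = -35.44°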